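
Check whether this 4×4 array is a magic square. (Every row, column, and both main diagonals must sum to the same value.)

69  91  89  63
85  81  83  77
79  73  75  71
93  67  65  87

No — column 4 sums to 298 but main diagonal sums to 312.

Row 1: 69 + 91 + 89 + 63 = 312.
Row 2: 85 + 81 + 83 + 77 = 326.
Row 3: 79 + 73 + 75 + 71 = 298.
Row 4: 93 + 67 + 65 + 87 = 312.
Column 1: 69 + 85 + 79 + 93 = 326.
Column 2: 91 + 81 + 73 + 67 = 312.
Column 3: 89 + 83 + 75 + 65 = 312.
Column 4: 63 + 77 + 71 + 87 = 298.
Main diagonal: 69 + 81 + 75 + 87 = 312.
Anti-diagonal: 63 + 83 + 73 + 93 = 312.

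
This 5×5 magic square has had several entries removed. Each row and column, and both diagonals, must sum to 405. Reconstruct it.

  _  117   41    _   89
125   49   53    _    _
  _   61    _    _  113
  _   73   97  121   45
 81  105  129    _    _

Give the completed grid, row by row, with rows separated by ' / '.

93 117 41 65 89 / 125 49 53 77 101 / 37 61 85 109 113 / 69 73 97 121 45 / 81 105 129 33 57

Row 4 needs 405; the known cells sum to 336, so (4,1) = 69.
Column 3 must total 405; the given cells sum to 320, so (3,3) = 85.
From anti-diagonal, 405 − (89 + 85 + 73 + 81) gives (2,4) = 77.
From row 2, 405 − (125 + 49 + 53 + 77) gives (2,5) = 101.
Using column 5: 89 + 101 + 113 + 45 + ? → (5,5) = 405 − 348 = 57.
The remaining cell in main diagonal is (1,1) = 405 − 312 = 93.
The remaining cell in row 1 is (1,4) = 405 − 340 = 65.
From row 5, 405 − (81 + 105 + 129 + 57) gives (5,4) = 33.
From column 1, 405 − (93 + 125 + 69 + 81) gives (3,1) = 37.
Column 4 must total 405; the given cells sum to 296, so (3,4) = 109.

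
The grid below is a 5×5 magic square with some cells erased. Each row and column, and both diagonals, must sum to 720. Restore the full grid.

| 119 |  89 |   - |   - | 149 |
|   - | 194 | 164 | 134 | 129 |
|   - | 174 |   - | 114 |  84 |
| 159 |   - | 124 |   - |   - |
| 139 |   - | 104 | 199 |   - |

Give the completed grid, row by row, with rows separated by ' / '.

Row 2 must total 720; the given cells sum to 621, so (2,1) = 99.
From column 1, 720 − (119 + 99 + 159 + 139) gives (3,1) = 204.
Using row 3: 204 + 174 + 114 + 84 + ? → (3,3) = 720 − 576 = 144.
Using column 3: 164 + 144 + 124 + 104 + ? → (1,3) = 720 − 536 = 184.
The remaining cell in anti-diagonal is (4,2) = 720 − 566 = 154.
Using row 1: 119 + 89 + 184 + 149 + ? → (1,4) = 720 − 541 = 179.
Column 2 must total 720; the given cells sum to 611, so (5,2) = 109.
From column 4, 720 − (179 + 134 + 114 + 199) gives (4,4) = 94.
Main diagonal must total 720; the given cells sum to 551, so (5,5) = 169.
Row 4: 159 + 154 + 124 + 94 + ? = 720, so (4,5) = 189.

119 89 184 179 149 / 99 194 164 134 129 / 204 174 144 114 84 / 159 154 124 94 189 / 139 109 104 199 169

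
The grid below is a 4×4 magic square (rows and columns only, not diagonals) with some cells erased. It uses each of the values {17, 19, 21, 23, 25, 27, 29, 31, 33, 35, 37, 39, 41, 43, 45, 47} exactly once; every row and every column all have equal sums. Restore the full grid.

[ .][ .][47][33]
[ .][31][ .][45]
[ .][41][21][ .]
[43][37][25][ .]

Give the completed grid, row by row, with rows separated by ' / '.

29 19 47 33 / 17 31 35 45 / 39 41 21 27 / 43 37 25 23

The 16 entries sum to 512, so each line sums to 512/4 = 128.
Row 4 must total 128; the given cells sum to 105, so (4,4) = 23.
From column 2, 128 − (31 + 41 + 37) gives (1,2) = 19.
Column 3: 47 + 21 + 25 + ? = 128, so (2,3) = 35.
Using column 4: 33 + 45 + 23 + ? → (3,4) = 128 − 101 = 27.
Using row 1: 19 + 47 + 33 + ? → (1,1) = 128 − 99 = 29.
Row 2 needs 128; the known cells sum to 111, so (2,1) = 17.
Using row 3: 41 + 21 + 27 + ? → (3,1) = 128 − 89 = 39.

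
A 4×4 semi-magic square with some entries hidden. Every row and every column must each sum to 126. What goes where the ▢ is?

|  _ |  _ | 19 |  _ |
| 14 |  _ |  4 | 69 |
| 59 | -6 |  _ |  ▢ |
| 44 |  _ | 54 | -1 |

From row 2, 126 − (14 + 4 + 69) gives (2,2) = 39.
Row 4: 44 + 54 + (-1) + ? = 126, so (4,2) = 29.
The remaining cell in column 1 is (1,1) = 126 − 117 = 9.
Column 2 needs 126; the known cells sum to 62, so (1,2) = 64.
From column 3, 126 − (19 + 4 + 54) gives (3,3) = 49.
Using row 1: 9 + 64 + 19 + ? → (1,4) = 126 − 92 = 34.
From row 3, 126 − (59 + (-6) + 49) gives (3,4) = 24.

24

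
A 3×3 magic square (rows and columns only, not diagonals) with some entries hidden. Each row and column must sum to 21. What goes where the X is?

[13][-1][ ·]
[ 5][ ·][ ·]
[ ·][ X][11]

7

Row 1: 13 + (-1) + ? = 21, so (1,3) = 9.
Column 1: 13 + 5 + ? = 21, so (3,1) = 3.
The remaining cell in column 3 is (2,3) = 21 − 20 = 1.
Using row 2: 5 + 1 + ? → (2,2) = 21 − 6 = 15.
The remaining cell in row 3 is (3,2) = 21 − 14 = 7.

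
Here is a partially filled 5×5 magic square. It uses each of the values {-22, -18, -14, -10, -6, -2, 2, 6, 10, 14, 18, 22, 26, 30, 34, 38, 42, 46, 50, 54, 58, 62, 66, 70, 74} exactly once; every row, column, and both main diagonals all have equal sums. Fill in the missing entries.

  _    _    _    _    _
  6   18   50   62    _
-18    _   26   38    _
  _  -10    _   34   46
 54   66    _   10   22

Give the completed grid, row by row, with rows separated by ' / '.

30 42 74 -14 -2 / 6 18 50 62 -6 / -18 14 26 38 70 / 58 -10 2 34 46 / 54 66 -22 10 22

The 25 entries sum to 650, so each line sums to 650/5 = 130.
Row 2 needs 130; the known cells sum to 136, so (2,5) = -6.
Row 5 must total 130; the given cells sum to 152, so (5,3) = -22.
Using column 4: 62 + 38 + 34 + 10 + ? → (1,4) = 130 − 144 = -14.
Main diagonal needs 130; the known cells sum to 100, so (1,1) = 30.
Anti-diagonal needs 130; the known cells sum to 132, so (1,5) = -2.
Using column 1: 30 + 6 + (-18) + 54 + ? → (4,1) = 130 − 72 = 58.
Using column 5: -2 + (-6) + 46 + 22 + ? → (3,5) = 130 − 60 = 70.
The remaining cell in row 3 is (3,2) = 130 − 116 = 14.
The remaining cell in row 4 is (4,3) = 130 − 128 = 2.
Column 2 must total 130; the given cells sum to 88, so (1,2) = 42.
The remaining cell in column 3 is (1,3) = 130 − 56 = 74.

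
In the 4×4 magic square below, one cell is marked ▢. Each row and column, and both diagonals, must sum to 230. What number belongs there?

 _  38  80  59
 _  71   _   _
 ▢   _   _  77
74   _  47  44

35

The remaining cell in row 1 is (1,1) = 230 − 177 = 53.
Row 4 must total 230; the given cells sum to 165, so (4,2) = 65.
Column 2 must total 230; the given cells sum to 174, so (3,2) = 56.
From column 4, 230 − (59 + 77 + 44) gives (2,4) = 50.
Main diagonal needs 230; the known cells sum to 168, so (3,3) = 62.
Anti-diagonal: 59 + 56 + 74 + ? = 230, so (2,3) = 41.
Using row 2: 71 + 41 + 50 + ? → (2,1) = 230 − 162 = 68.
Using row 3: 56 + 62 + 77 + ? → (3,1) = 230 − 195 = 35.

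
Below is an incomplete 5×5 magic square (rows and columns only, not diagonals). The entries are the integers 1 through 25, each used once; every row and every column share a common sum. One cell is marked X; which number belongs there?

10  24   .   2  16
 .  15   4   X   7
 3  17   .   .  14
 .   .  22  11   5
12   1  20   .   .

18

The entries are 1 through 25, which sum to 325, so each line sums to 325/5 = 65.
The remaining cell in row 1 is (1,3) = 65 − 52 = 13.
Column 2 must total 65; the given cells sum to 57, so (4,2) = 8.
The remaining cell in column 3 is (3,3) = 65 − 59 = 6.
Column 5 must total 65; the given cells sum to 42, so (5,5) = 23.
From row 3, 65 − (3 + 17 + 6 + 14) gives (3,4) = 25.
Row 4 must total 65; the given cells sum to 46, so (4,1) = 19.
The remaining cell in row 5 is (5,4) = 65 − 56 = 9.
Column 1: 10 + 3 + 19 + 12 + ? = 65, so (2,1) = 21.
Column 4: 2 + 25 + 11 + 9 + ? = 65, so (2,4) = 18.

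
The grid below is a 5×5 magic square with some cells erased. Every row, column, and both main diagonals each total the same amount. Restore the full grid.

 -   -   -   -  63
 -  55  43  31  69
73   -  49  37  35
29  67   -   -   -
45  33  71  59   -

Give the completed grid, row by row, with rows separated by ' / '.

51 39 27 75 63 / 57 55 43 31 69 / 73 61 49 37 35 / 29 67 65 53 41 / 45 33 71 59 47

Anti-diagonal is already complete: 63 + 31 + 49 + 67 + 45 = 255, so that is the magic constant.
Row 2: 55 + 43 + 31 + 69 + ? = 255, so (2,1) = 57.
Row 3: 73 + 49 + 37 + 35 + ? = 255, so (3,2) = 61.
The remaining cell in row 5 is (5,5) = 255 − 208 = 47.
Column 1 needs 255; the known cells sum to 204, so (1,1) = 51.
Column 2 needs 255; the known cells sum to 216, so (1,2) = 39.
Column 5: 63 + 69 + 35 + 47 + ? = 255, so (4,5) = 41.
Main diagonal needs 255; the known cells sum to 202, so (4,4) = 53.
Row 4 needs 255; the known cells sum to 190, so (4,3) = 65.
The remaining cell in column 3 is (1,3) = 255 − 228 = 27.
Column 4 must total 255; the given cells sum to 180, so (1,4) = 75.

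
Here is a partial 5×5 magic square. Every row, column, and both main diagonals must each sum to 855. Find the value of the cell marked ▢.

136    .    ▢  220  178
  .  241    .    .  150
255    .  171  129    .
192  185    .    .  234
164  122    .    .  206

Column 1 needs 855; the known cells sum to 747, so (2,1) = 108.
From column 5, 855 − (178 + 150 + 234 + 206) gives (3,5) = 87.
From main diagonal, 855 − (136 + 241 + 171 + 206) gives (4,4) = 101.
Anti-diagonal needs 855; the known cells sum to 698, so (2,4) = 157.
Row 2 needs 855; the known cells sum to 656, so (2,3) = 199.
Using row 3: 255 + 171 + 129 + 87 + ? → (3,2) = 855 − 642 = 213.
Row 4 needs 855; the known cells sum to 712, so (4,3) = 143.
Column 2: 241 + 213 + 185 + 122 + ? = 855, so (1,2) = 94.
From column 4, 855 − (220 + 157 + 129 + 101) gives (5,4) = 248.
Row 1 needs 855; the known cells sum to 628, so (1,3) = 227.

227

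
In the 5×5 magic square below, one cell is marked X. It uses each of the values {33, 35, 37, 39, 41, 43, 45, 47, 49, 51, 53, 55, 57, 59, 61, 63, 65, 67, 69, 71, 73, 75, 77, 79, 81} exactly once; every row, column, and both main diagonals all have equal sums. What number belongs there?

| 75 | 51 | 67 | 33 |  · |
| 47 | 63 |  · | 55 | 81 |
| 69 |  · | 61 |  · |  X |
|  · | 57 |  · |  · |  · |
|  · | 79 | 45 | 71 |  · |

The 25 entries sum to 1425, so each line sums to 1425/5 = 285.
Row 1 needs 285; the known cells sum to 226, so (1,5) = 59.
Row 2: 47 + 63 + 55 + 81 + ? = 285, so (2,3) = 39.
Column 2 must total 285; the given cells sum to 250, so (3,2) = 35.
Using column 3: 67 + 39 + 61 + 45 + ? → (4,3) = 285 − 212 = 73.
The remaining cell in anti-diagonal is (5,1) = 285 − 232 = 53.
Row 5 needs 285; the known cells sum to 248, so (5,5) = 37.
The remaining cell in column 1 is (4,1) = 285 − 244 = 41.
Main diagonal needs 285; the known cells sum to 236, so (4,4) = 49.
Row 4 must total 285; the given cells sum to 220, so (4,5) = 65.
Column 4 needs 285; the known cells sum to 208, so (3,4) = 77.
From column 5, 285 − (59 + 81 + 65 + 37) gives (3,5) = 43.

43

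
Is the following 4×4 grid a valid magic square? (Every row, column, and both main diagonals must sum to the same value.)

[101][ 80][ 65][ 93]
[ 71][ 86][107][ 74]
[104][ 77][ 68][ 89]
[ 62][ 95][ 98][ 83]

No — row 1 sums to 339 but row 4 sums to 338.

Row 1: 101 + 80 + 65 + 93 = 339.
Row 2: 71 + 86 + 107 + 74 = 338.
Row 3: 104 + 77 + 68 + 89 = 338.
Row 4: 62 + 95 + 98 + 83 = 338.
Column 1: 101 + 71 + 104 + 62 = 338.
Column 2: 80 + 86 + 77 + 95 = 338.
Column 3: 65 + 107 + 68 + 98 = 338.
Column 4: 93 + 74 + 89 + 83 = 339.
Main diagonal: 101 + 86 + 68 + 83 = 338.
Anti-diagonal: 93 + 107 + 77 + 62 = 339.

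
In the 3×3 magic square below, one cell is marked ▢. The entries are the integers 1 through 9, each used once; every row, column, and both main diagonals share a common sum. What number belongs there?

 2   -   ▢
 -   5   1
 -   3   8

6

The entries are 1 through 9, which sum to 45, so each line sums to 45/3 = 15.
The remaining cell in row 2 is (2,1) = 15 − 6 = 9.
Row 3 must total 15; the given cells sum to 11, so (3,1) = 4.
Column 2: 5 + 3 + ? = 15, so (1,2) = 7.
Column 3 must total 15; the given cells sum to 9, so (1,3) = 6.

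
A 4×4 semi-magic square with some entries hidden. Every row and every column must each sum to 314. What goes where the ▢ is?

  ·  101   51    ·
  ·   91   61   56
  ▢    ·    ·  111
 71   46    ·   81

Row 2: 91 + 61 + 56 + ? = 314, so (2,1) = 106.
Row 4 needs 314; the known cells sum to 198, so (4,3) = 116.
Column 2: 101 + 91 + 46 + ? = 314, so (3,2) = 76.
Column 3 needs 314; the known cells sum to 228, so (3,3) = 86.
Column 4 needs 314; the known cells sum to 248, so (1,4) = 66.
Row 1 needs 314; the known cells sum to 218, so (1,1) = 96.
From row 3, 314 − (76 + 86 + 111) gives (3,1) = 41.

41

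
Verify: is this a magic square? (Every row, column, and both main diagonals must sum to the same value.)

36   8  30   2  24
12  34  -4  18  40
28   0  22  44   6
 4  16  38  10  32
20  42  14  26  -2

Row 1: 36 + 8 + 30 + 2 + 24 = 100.
Row 2: 12 + 34 + (-4) + 18 + 40 = 100.
Row 3: 28 + 0 + 22 + 44 + 6 = 100.
Row 4: 4 + 16 + 38 + 10 + 32 = 100.
Row 5: 20 + 42 + 14 + 26 + (-2) = 100.
Column 1: 36 + 12 + 28 + 4 + 20 = 100.
Column 2: 8 + 34 + 0 + 16 + 42 = 100.
Column 3: 30 + (-4) + 22 + 38 + 14 = 100.
Column 4: 2 + 18 + 44 + 10 + 26 = 100.
Column 5: 24 + 40 + 6 + 32 + (-2) = 100.
Main diagonal: 36 + 34 + 22 + 10 + (-2) = 100.
Anti-diagonal: 24 + 18 + 22 + 16 + 20 = 100.
All lines sum to 100.

Yes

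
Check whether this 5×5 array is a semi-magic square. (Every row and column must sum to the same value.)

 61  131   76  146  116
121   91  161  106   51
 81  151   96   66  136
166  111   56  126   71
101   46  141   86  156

Row 1: 61 + 131 + 76 + 146 + 116 = 530.
Row 2: 121 + 91 + 161 + 106 + 51 = 530.
Row 3: 81 + 151 + 96 + 66 + 136 = 530.
Row 4: 166 + 111 + 56 + 126 + 71 = 530.
Row 5: 101 + 46 + 141 + 86 + 156 = 530.
Column 1: 61 + 121 + 81 + 166 + 101 = 530.
Column 2: 131 + 91 + 151 + 111 + 46 = 530.
Column 3: 76 + 161 + 96 + 56 + 141 = 530.
Column 4: 146 + 106 + 66 + 126 + 86 = 530.
Column 5: 116 + 51 + 136 + 71 + 156 = 530.
All lines sum to 530.

Yes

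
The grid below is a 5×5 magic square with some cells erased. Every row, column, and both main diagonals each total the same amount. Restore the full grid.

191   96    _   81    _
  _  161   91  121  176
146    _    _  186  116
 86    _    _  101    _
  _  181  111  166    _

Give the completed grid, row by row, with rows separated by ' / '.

191 96 151 81 136 / 106 161 91 121 176 / 146 76 131 186 116 / 86 141 171 101 156 / 126 181 111 166 71

Column 4 is already complete: 81 + 121 + 186 + 101 + 166 = 655, so that is the magic constant.
Row 2 needs 655; the known cells sum to 549, so (2,1) = 106.
Column 1: 191 + 106 + 146 + 86 + ? = 655, so (5,1) = 126.
From row 5, 655 − (126 + 181 + 111 + 166) gives (5,5) = 71.
The remaining cell in main diagonal is (3,3) = 655 − 524 = 131.
The remaining cell in row 3 is (3,2) = 655 − 579 = 76.
The remaining cell in column 2 is (4,2) = 655 − 514 = 141.
Anti-diagonal must total 655; the given cells sum to 519, so (1,5) = 136.
Using row 1: 191 + 96 + 81 + 136 + ? → (1,3) = 655 − 504 = 151.
Column 3 must total 655; the given cells sum to 484, so (4,3) = 171.
Column 5 needs 655; the known cells sum to 499, so (4,5) = 156.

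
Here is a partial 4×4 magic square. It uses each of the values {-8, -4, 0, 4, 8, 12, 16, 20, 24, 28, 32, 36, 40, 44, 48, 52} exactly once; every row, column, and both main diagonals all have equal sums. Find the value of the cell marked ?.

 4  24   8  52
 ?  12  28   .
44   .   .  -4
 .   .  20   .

The 16 entries sum to 352, so each line sums to 352/4 = 88.
Column 3: 8 + 28 + 20 + ? = 88, so (3,3) = 32.
Using main diagonal: 4 + 12 + 32 + ? → (4,4) = 88 − 48 = 40.
Using row 3: 44 + 32 + (-4) + ? → (3,2) = 88 − 72 = 16.
Column 2 needs 88; the known cells sum to 52, so (4,2) = 36.
Column 4: 52 + (-4) + 40 + ? = 88, so (2,4) = 0.
The remaining cell in anti-diagonal is (4,1) = 88 − 96 = -8.
The remaining cell in row 2 is (2,1) = 88 − 40 = 48.

48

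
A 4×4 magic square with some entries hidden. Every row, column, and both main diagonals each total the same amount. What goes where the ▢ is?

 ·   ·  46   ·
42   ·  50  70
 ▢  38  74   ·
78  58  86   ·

Column 3 is complete and sums to 256; that is the magic constant.
Row 2: 42 + 50 + 70 + ? = 256, so (2,2) = 94.
Row 4: 78 + 58 + 86 + ? = 256, so (4,4) = 34.
Using column 2: 94 + 38 + 58 + ? → (1,2) = 256 − 190 = 66.
Main diagonal: 94 + 74 + 34 + ? = 256, so (1,1) = 54.
Anti-diagonal must total 256; the given cells sum to 166, so (1,4) = 90.
Column 1 must total 256; the given cells sum to 174, so (3,1) = 82.

82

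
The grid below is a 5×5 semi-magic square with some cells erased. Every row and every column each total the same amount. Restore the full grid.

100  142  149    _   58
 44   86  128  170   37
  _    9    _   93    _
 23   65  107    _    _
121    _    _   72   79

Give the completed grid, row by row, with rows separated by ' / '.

100 142 149 16 58 / 44 86 128 170 37 / 177 9 51 93 135 / 23 65 107 114 156 / 121 163 30 72 79

Row 2 is already complete: 44 + 86 + 128 + 170 + 37 = 465, so that is the magic constant.
From row 1, 465 − (100 + 142 + 149 + 58) gives (1,4) = 16.
From column 1, 465 − (100 + 44 + 23 + 121) gives (3,1) = 177.
Column 2: 142 + 86 + 9 + 65 + ? = 465, so (5,2) = 163.
Using column 4: 16 + 170 + 93 + 72 + ? → (4,4) = 465 − 351 = 114.
Row 4: 23 + 65 + 107 + 114 + ? = 465, so (4,5) = 156.
Using row 5: 121 + 163 + 72 + 79 + ? → (5,3) = 465 − 435 = 30.
Using column 3: 149 + 128 + 107 + 30 + ? → (3,3) = 465 − 414 = 51.
The remaining cell in column 5 is (3,5) = 465 − 330 = 135.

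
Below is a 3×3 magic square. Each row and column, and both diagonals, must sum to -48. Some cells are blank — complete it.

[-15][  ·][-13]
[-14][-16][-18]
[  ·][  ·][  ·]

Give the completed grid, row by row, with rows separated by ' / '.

-15 -20 -13 / -14 -16 -18 / -19 -12 -17

Using row 1: -15 + (-13) + ? → (1,2) = -48 − (-28) = -20.
Column 1 needs -48; the known cells sum to -29, so (3,1) = -19.
Column 2 must total -48; the given cells sum to -36, so (3,2) = -12.
Column 3: -13 + (-18) + ? = -48, so (3,3) = -17.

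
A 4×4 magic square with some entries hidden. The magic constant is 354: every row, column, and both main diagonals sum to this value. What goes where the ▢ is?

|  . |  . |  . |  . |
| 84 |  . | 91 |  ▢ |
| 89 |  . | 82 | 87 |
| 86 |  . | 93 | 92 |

94

From row 3, 354 − (89 + 82 + 87) gives (3,2) = 96.
From row 4, 354 − (86 + 93 + 92) gives (4,2) = 83.
The remaining cell in column 1 is (1,1) = 354 − 259 = 95.
Column 3 must total 354; the given cells sum to 266, so (1,3) = 88.
Using main diagonal: 95 + 82 + 92 + ? → (2,2) = 354 − 269 = 85.
The remaining cell in anti-diagonal is (1,4) = 354 − 273 = 81.
The remaining cell in row 1 is (1,2) = 354 − 264 = 90.
The remaining cell in row 2 is (2,4) = 354 − 260 = 94.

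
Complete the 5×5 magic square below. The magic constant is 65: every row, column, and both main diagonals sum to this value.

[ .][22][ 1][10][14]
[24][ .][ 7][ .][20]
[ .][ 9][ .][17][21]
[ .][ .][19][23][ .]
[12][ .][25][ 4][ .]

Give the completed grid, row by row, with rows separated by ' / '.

Row 1 must total 65; the given cells sum to 47, so (1,1) = 18.
From column 3, 65 − (1 + 7 + 19 + 25) gives (3,3) = 13.
The remaining cell in column 4 is (2,4) = 65 − 54 = 11.
Anti-diagonal: 14 + 11 + 13 + 12 + ? = 65, so (4,2) = 15.
The remaining cell in row 2 is (2,2) = 65 − 62 = 3.
Row 3 needs 65; the known cells sum to 60, so (3,1) = 5.
Column 1: 18 + 24 + 5 + 12 + ? = 65, so (4,1) = 6.
Using column 2: 22 + 3 + 9 + 15 + ? → (5,2) = 65 − 49 = 16.
From main diagonal, 65 − (18 + 3 + 13 + 23) gives (5,5) = 8.
Row 4: 6 + 15 + 19 + 23 + ? = 65, so (4,5) = 2.

18 22 1 10 14 / 24 3 7 11 20 / 5 9 13 17 21 / 6 15 19 23 2 / 12 16 25 4 8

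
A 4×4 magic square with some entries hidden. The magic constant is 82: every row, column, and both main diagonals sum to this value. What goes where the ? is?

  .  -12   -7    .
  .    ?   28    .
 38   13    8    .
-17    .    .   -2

33

The remaining cell in row 3 is (3,4) = 82 − 59 = 23.
Column 3 needs 82; the known cells sum to 29, so (4,3) = 53.
Anti-diagonal needs 82; the known cells sum to 24, so (1,4) = 58.
Row 1 must total 82; the given cells sum to 39, so (1,1) = 43.
Row 4 must total 82; the given cells sum to 34, so (4,2) = 48.
Column 1 needs 82; the known cells sum to 64, so (2,1) = 18.
Column 2 must total 82; the given cells sum to 49, so (2,2) = 33.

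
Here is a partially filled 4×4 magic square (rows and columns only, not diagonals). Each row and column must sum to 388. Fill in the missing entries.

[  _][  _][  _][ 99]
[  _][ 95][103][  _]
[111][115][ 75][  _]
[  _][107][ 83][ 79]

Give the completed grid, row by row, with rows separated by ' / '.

91 71 127 99 / 67 95 103 123 / 111 115 75 87 / 119 107 83 79

Row 3: 111 + 115 + 75 + ? = 388, so (3,4) = 87.
The remaining cell in row 4 is (4,1) = 388 − 269 = 119.
Column 2 must total 388; the given cells sum to 317, so (1,2) = 71.
Column 3: 103 + 75 + 83 + ? = 388, so (1,3) = 127.
Column 4 must total 388; the given cells sum to 265, so (2,4) = 123.
The remaining cell in row 1 is (1,1) = 388 − 297 = 91.
Row 2: 95 + 103 + 123 + ? = 388, so (2,1) = 67.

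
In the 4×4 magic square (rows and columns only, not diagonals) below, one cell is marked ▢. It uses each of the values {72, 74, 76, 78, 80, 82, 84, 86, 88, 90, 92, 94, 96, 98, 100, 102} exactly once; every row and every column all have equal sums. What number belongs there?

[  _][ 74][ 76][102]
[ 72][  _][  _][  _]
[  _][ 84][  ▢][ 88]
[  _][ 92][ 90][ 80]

The 16 entries sum to 1392, so each line sums to 1392/4 = 348.
Row 1 needs 348; the known cells sum to 252, so (1,1) = 96.
Row 4 needs 348; the known cells sum to 262, so (4,1) = 86.
Column 1: 96 + 72 + 86 + ? = 348, so (3,1) = 94.
Column 2 must total 348; the given cells sum to 250, so (2,2) = 98.
Column 4: 102 + 88 + 80 + ? = 348, so (2,4) = 78.
From row 2, 348 − (72 + 98 + 78) gives (2,3) = 100.
Row 3 needs 348; the known cells sum to 266, so (3,3) = 82.

82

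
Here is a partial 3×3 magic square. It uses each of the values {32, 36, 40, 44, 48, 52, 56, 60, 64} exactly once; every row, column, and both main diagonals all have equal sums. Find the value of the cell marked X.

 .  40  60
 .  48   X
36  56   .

32

The 9 entries sum to 432, so each line sums to 432/3 = 144.
Row 1: 40 + 60 + ? = 144, so (1,1) = 44.
Row 3: 36 + 56 + ? = 144, so (3,3) = 52.
Column 1 must total 144; the given cells sum to 80, so (2,1) = 64.
The remaining cell in column 3 is (2,3) = 144 − 112 = 32.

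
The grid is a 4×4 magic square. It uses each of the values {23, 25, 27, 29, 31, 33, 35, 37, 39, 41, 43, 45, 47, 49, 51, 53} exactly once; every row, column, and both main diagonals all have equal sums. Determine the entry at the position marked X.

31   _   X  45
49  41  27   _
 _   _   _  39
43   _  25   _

53

The 16 entries sum to 608, so each line sums to 608/4 = 152.
Row 2: 49 + 41 + 27 + ? = 152, so (2,4) = 35.
The remaining cell in column 1 is (3,1) = 152 − 123 = 29.
The remaining cell in column 4 is (4,4) = 152 − 119 = 33.
Main diagonal: 31 + 41 + 33 + ? = 152, so (3,3) = 47.
From anti-diagonal, 152 − (45 + 27 + 43) gives (3,2) = 37.
Row 4 needs 152; the known cells sum to 101, so (4,2) = 51.
From column 2, 152 − (41 + 37 + 51) gives (1,2) = 23.
Column 3 must total 152; the given cells sum to 99, so (1,3) = 53.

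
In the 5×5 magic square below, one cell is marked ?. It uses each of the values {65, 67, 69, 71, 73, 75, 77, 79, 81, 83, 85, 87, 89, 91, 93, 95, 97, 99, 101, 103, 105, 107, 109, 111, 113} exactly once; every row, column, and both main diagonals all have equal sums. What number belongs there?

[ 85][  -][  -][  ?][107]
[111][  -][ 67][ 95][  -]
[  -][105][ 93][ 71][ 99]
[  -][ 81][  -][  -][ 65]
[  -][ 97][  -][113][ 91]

The 25 entries sum to 2225, so each line sums to 2225/5 = 445.
Row 3: 105 + 93 + 71 + 99 + ? = 445, so (3,1) = 77.
Column 5 must total 445; the given cells sum to 362, so (2,5) = 83.
Anti-diagonal: 107 + 95 + 93 + 81 + ? = 445, so (5,1) = 69.
Row 2: 111 + 67 + 95 + 83 + ? = 445, so (2,2) = 89.
Row 5: 69 + 97 + 113 + 91 + ? = 445, so (5,3) = 75.
From column 1, 445 − (85 + 111 + 77 + 69) gives (4,1) = 103.
Column 2: 89 + 105 + 81 + 97 + ? = 445, so (1,2) = 73.
Using main diagonal: 85 + 89 + 93 + 91 + ? → (4,4) = 445 − 358 = 87.
Using row 4: 103 + 81 + 87 + 65 + ? → (4,3) = 445 − 336 = 109.
Column 3 must total 445; the given cells sum to 344, so (1,3) = 101.
Column 4: 95 + 71 + 87 + 113 + ? = 445, so (1,4) = 79.

79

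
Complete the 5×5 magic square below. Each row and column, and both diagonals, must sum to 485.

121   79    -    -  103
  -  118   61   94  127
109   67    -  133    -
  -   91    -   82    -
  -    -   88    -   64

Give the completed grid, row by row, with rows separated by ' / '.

121 79 112 70 103 / 85 118 61 94 127 / 109 67 100 133 76 / 73 91 124 82 115 / 97 130 88 106 64

From row 2, 485 − (118 + 61 + 94 + 127) gives (2,1) = 85.
Column 2: 79 + 118 + 67 + 91 + ? = 485, so (5,2) = 130.
From main diagonal, 485 − (121 + 118 + 82 + 64) gives (3,3) = 100.
Using anti-diagonal: 103 + 94 + 100 + 91 + ? → (5,1) = 485 − 388 = 97.
The remaining cell in row 3 is (3,5) = 485 − 409 = 76.
Using row 5: 97 + 130 + 88 + 64 + ? → (5,4) = 485 − 379 = 106.
Column 1: 121 + 85 + 109 + 97 + ? = 485, so (4,1) = 73.
Column 4 must total 485; the given cells sum to 415, so (1,4) = 70.
The remaining cell in column 5 is (4,5) = 485 − 370 = 115.
From row 1, 485 − (121 + 79 + 70 + 103) gives (1,3) = 112.
The remaining cell in row 4 is (4,3) = 485 − 361 = 124.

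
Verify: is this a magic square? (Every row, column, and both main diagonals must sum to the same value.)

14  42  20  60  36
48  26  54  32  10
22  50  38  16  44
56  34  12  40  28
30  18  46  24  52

Row 1: 14 + 42 + 20 + 60 + 36 = 172.
Row 2: 48 + 26 + 54 + 32 + 10 = 170.
Row 3: 22 + 50 + 38 + 16 + 44 = 170.
Row 4: 56 + 34 + 12 + 40 + 28 = 170.
Row 5: 30 + 18 + 46 + 24 + 52 = 170.
Column 1: 14 + 48 + 22 + 56 + 30 = 170.
Column 2: 42 + 26 + 50 + 34 + 18 = 170.
Column 3: 20 + 54 + 38 + 12 + 46 = 170.
Column 4: 60 + 32 + 16 + 40 + 24 = 172.
Column 5: 36 + 10 + 44 + 28 + 52 = 170.
Main diagonal: 14 + 26 + 38 + 40 + 52 = 170.
Anti-diagonal: 36 + 32 + 38 + 34 + 30 = 170.

No — row 3 sums to 170 but row 1 sums to 172.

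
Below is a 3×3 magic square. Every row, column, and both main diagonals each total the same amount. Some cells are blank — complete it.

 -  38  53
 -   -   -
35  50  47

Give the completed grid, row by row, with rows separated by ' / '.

41 38 53 / 56 44 32 / 35 50 47

Row 3 is already complete: 35 + 50 + 47 = 132, so that is the magic constant.
The remaining cell in row 1 is (1,1) = 132 − 91 = 41.
Using column 1: 41 + 35 + ? → (2,1) = 132 − 76 = 56.
Column 2 must total 132; the given cells sum to 88, so (2,2) = 44.
Column 3 needs 132; the known cells sum to 100, so (2,3) = 32.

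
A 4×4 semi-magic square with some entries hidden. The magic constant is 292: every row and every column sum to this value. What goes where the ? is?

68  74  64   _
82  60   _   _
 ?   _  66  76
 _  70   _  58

62

Row 1 needs 292; the known cells sum to 206, so (1,4) = 86.
From column 2, 292 − (74 + 60 + 70) gives (3,2) = 88.
Column 4 needs 292; the known cells sum to 220, so (2,4) = 72.
From row 2, 292 − (82 + 60 + 72) gives (2,3) = 78.
Row 3 must total 292; the given cells sum to 230, so (3,1) = 62.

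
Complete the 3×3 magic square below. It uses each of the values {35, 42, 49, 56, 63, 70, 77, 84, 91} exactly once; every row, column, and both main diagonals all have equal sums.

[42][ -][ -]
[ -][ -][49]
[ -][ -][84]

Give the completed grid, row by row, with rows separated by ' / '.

The 9 entries sum to 567, so each line sums to 567/3 = 189.
The remaining cell in column 3 is (1,3) = 189 − 133 = 56.
The remaining cell in main diagonal is (2,2) = 189 − 126 = 63.
Anti-diagonal needs 189; the known cells sum to 119, so (3,1) = 70.
The remaining cell in row 1 is (1,2) = 189 − 98 = 91.
Row 2 needs 189; the known cells sum to 112, so (2,1) = 77.
Row 3 must total 189; the given cells sum to 154, so (3,2) = 35.

42 91 56 / 77 63 49 / 70 35 84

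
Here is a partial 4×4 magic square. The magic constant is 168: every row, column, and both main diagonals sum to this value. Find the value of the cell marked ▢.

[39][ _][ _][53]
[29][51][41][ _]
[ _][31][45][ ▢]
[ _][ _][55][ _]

Using row 2: 29 + 51 + 41 + ? → (2,4) = 168 − 121 = 47.
Using column 3: 41 + 45 + 55 + ? → (1,3) = 168 − 141 = 27.
Main diagonal: 39 + 51 + 45 + ? = 168, so (4,4) = 33.
Anti-diagonal needs 168; the known cells sum to 125, so (4,1) = 43.
From row 1, 168 − (39 + 27 + 53) gives (1,2) = 49.
The remaining cell in row 4 is (4,2) = 168 − 131 = 37.
The remaining cell in column 1 is (3,1) = 168 − 111 = 57.
Using column 4: 53 + 47 + 33 + ? → (3,4) = 168 − 133 = 35.

35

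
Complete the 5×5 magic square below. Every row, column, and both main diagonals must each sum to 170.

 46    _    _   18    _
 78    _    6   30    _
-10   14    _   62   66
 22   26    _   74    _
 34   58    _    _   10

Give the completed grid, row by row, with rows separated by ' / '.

Using row 3: -10 + 14 + 62 + 66 + ? → (3,3) = 170 − 132 = 38.
Using column 4: 18 + 30 + 62 + 74 + ? → (5,4) = 170 − 184 = -14.
Main diagonal must total 170; the given cells sum to 168, so (2,2) = 2.
Anti-diagonal must total 170; the given cells sum to 128, so (1,5) = 42.
Row 2 must total 170; the given cells sum to 116, so (2,5) = 54.
The remaining cell in row 5 is (5,3) = 170 − 88 = 82.
From column 2, 170 − (2 + 14 + 26 + 58) gives (1,2) = 70.
The remaining cell in column 5 is (4,5) = 170 − 172 = -2.
Row 1 needs 170; the known cells sum to 176, so (1,3) = -6.
Using row 4: 22 + 26 + 74 + (-2) + ? → (4,3) = 170 − 120 = 50.

46 70 -6 18 42 / 78 2 6 30 54 / -10 14 38 62 66 / 22 26 50 74 -2 / 34 58 82 -14 10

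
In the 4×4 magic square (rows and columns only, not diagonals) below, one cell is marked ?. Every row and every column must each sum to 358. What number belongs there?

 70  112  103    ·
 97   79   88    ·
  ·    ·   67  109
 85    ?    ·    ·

Row 1 needs 358; the known cells sum to 285, so (1,4) = 73.
From row 2, 358 − (97 + 79 + 88) gives (2,4) = 94.
Column 1 needs 358; the known cells sum to 252, so (3,1) = 106.
Using column 3: 103 + 88 + 67 + ? → (4,3) = 358 − 258 = 100.
From column 4, 358 − (73 + 94 + 109) gives (4,4) = 82.
Using row 3: 106 + 67 + 109 + ? → (3,2) = 358 − 282 = 76.
The remaining cell in row 4 is (4,2) = 358 − 267 = 91.

91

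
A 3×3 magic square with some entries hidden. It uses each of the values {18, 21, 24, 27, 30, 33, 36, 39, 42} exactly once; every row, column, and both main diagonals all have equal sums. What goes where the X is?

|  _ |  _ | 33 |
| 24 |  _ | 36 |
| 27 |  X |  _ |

42

The 9 entries sum to 270, so each line sums to 270/3 = 90.
Row 2 must total 90; the given cells sum to 60, so (2,2) = 30.
Column 1 needs 90; the known cells sum to 51, so (1,1) = 39.
Using column 3: 33 + 36 + ? → (3,3) = 90 − 69 = 21.
From row 1, 90 − (39 + 33) gives (1,2) = 18.
Row 3 must total 90; the given cells sum to 48, so (3,2) = 42.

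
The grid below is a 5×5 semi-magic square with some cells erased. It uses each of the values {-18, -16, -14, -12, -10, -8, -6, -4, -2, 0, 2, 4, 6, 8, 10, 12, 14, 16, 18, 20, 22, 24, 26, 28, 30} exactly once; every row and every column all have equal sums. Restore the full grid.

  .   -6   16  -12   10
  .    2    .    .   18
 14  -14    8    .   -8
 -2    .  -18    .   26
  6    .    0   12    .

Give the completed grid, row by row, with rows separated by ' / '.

The 25 entries sum to 150, so each line sums to 150/5 = 30.
Row 1 needs 30; the known cells sum to 8, so (1,1) = 22.
Row 3 must total 30; the given cells sum to 0, so (3,4) = 30.
From column 1, 30 − (22 + 14 + (-2) + 6) gives (2,1) = -10.
Column 3: 16 + 8 + (-18) + 0 + ? = 30, so (2,3) = 24.
Column 5: 10 + 18 + (-8) + 26 + ? = 30, so (5,5) = -16.
From row 2, 30 − (-10 + 2 + 24 + 18) gives (2,4) = -4.
From row 5, 30 − (6 + 0 + 12 + (-16)) gives (5,2) = 28.
The remaining cell in column 2 is (4,2) = 30 − 10 = 20.
From column 4, 30 − (-12 + (-4) + 30 + 12) gives (4,4) = 4.

22 -6 16 -12 10 / -10 2 24 -4 18 / 14 -14 8 30 -8 / -2 20 -18 4 26 / 6 28 0 12 -16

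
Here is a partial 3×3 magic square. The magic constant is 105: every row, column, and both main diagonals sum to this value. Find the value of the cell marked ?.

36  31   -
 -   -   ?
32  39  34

33

Using row 1: 36 + 31 + ? → (1,3) = 105 − 67 = 38.
From column 1, 105 − (36 + 32) gives (2,1) = 37.
Column 2 must total 105; the given cells sum to 70, so (2,2) = 35.
Column 3 must total 105; the given cells sum to 72, so (2,3) = 33.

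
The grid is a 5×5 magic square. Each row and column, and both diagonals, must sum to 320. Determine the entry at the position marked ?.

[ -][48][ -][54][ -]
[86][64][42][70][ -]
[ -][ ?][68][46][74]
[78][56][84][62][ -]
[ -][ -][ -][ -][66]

80

The remaining cell in row 2 is (2,5) = 320 − 262 = 58.
Row 4 needs 320; the known cells sum to 280, so (4,5) = 40.
From column 4, 320 − (54 + 70 + 46 + 62) gives (5,4) = 88.
Column 5: 58 + 74 + 40 + 66 + ? = 320, so (1,5) = 82.
Main diagonal must total 320; the given cells sum to 260, so (1,1) = 60.
Anti-diagonal needs 320; the known cells sum to 276, so (5,1) = 44.
Row 1: 60 + 48 + 54 + 82 + ? = 320, so (1,3) = 76.
Column 1 must total 320; the given cells sum to 268, so (3,1) = 52.
Using column 3: 76 + 42 + 68 + 84 + ? → (5,3) = 320 − 270 = 50.
Row 3 needs 320; the known cells sum to 240, so (3,2) = 80.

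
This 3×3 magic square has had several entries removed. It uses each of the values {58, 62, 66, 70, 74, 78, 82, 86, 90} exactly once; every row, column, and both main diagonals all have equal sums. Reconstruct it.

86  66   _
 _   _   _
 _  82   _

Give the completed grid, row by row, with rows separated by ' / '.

86 66 70 / 58 74 90 / 78 82 62

The 9 entries sum to 666, so each line sums to 666/3 = 222.
From row 1, 222 − (86 + 66) gives (1,3) = 70.
From column 2, 222 − (66 + 82) gives (2,2) = 74.
From main diagonal, 222 − (86 + 74) gives (3,3) = 62.
Anti-diagonal needs 222; the known cells sum to 144, so (3,1) = 78.
Column 1 needs 222; the known cells sum to 164, so (2,1) = 58.
Column 3 needs 222; the known cells sum to 132, so (2,3) = 90.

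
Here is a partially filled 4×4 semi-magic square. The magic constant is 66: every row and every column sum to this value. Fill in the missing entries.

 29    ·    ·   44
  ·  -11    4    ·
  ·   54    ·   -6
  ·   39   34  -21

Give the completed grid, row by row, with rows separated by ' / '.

Row 4: 39 + 34 + (-21) + ? = 66, so (4,1) = 14.
Column 2: -11 + 54 + 39 + ? = 66, so (1,2) = -16.
From column 4, 66 − (44 + (-6) + (-21)) gives (2,4) = 49.
Row 1 needs 66; the known cells sum to 57, so (1,3) = 9.
From row 2, 66 − (-11 + 4 + 49) gives (2,1) = 24.
Column 1 must total 66; the given cells sum to 67, so (3,1) = -1.
Using column 3: 9 + 4 + 34 + ? → (3,3) = 66 − 47 = 19.

29 -16 9 44 / 24 -11 4 49 / -1 54 19 -6 / 14 39 34 -21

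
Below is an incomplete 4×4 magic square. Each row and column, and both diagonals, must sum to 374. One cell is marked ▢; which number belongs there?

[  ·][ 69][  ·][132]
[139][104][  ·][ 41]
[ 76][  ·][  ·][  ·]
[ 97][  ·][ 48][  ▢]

Row 2: 139 + 104 + 41 + ? = 374, so (2,3) = 90.
Using column 1: 139 + 76 + 97 + ? → (1,1) = 374 − 312 = 62.
Using anti-diagonal: 132 + 90 + 97 + ? → (3,2) = 374 − 319 = 55.
Using row 1: 62 + 69 + 132 + ? → (1,3) = 374 − 263 = 111.
Column 2 needs 374; the known cells sum to 228, so (4,2) = 146.
Column 3: 111 + 90 + 48 + ? = 374, so (3,3) = 125.
Main diagonal: 62 + 104 + 125 + ? = 374, so (4,4) = 83.

83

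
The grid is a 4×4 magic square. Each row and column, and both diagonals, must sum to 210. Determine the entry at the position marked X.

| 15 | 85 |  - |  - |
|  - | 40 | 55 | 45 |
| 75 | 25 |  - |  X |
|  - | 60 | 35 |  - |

The remaining cell in row 2 is (2,1) = 210 − 140 = 70.
From column 1, 210 − (15 + 70 + 75) gives (4,1) = 50.
Anti-diagonal must total 210; the given cells sum to 130, so (1,4) = 80.
Row 1: 15 + 85 + 80 + ? = 210, so (1,3) = 30.
Row 4: 50 + 60 + 35 + ? = 210, so (4,4) = 65.
Column 3: 30 + 55 + 35 + ? = 210, so (3,3) = 90.
From column 4, 210 − (80 + 45 + 65) gives (3,4) = 20.

20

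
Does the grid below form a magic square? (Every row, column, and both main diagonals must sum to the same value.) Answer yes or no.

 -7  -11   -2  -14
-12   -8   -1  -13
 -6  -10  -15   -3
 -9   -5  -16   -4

Yes

Row 1: -7 + (-11) + (-2) + (-14) = -34.
Row 2: -12 + (-8) + (-1) + (-13) = -34.
Row 3: -6 + (-10) + (-15) + (-3) = -34.
Row 4: -9 + (-5) + (-16) + (-4) = -34.
Column 1: -7 + (-12) + (-6) + (-9) = -34.
Column 2: -11 + (-8) + (-10) + (-5) = -34.
Column 3: -2 + (-1) + (-15) + (-16) = -34.
Column 4: -14 + (-13) + (-3) + (-4) = -34.
Main diagonal: -7 + (-8) + (-15) + (-4) = -34.
Anti-diagonal: -14 + (-1) + (-10) + (-9) = -34.
All lines sum to -34.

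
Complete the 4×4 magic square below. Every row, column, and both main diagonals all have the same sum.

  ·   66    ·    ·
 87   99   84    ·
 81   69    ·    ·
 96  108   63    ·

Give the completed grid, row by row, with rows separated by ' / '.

Column 2 is already complete: 66 + 99 + 69 + 108 = 342, so that is the magic constant.
Row 2: 87 + 99 + 84 + ? = 342, so (2,4) = 72.
The remaining cell in row 4 is (4,4) = 342 − 267 = 75.
Column 1: 87 + 81 + 96 + ? = 342, so (1,1) = 78.
The remaining cell in main diagonal is (3,3) = 342 − 252 = 90.
The remaining cell in anti-diagonal is (1,4) = 342 − 249 = 93.
The remaining cell in row 1 is (1,3) = 342 − 237 = 105.
Row 3 must total 342; the given cells sum to 240, so (3,4) = 102.

78 66 105 93 / 87 99 84 72 / 81 69 90 102 / 96 108 63 75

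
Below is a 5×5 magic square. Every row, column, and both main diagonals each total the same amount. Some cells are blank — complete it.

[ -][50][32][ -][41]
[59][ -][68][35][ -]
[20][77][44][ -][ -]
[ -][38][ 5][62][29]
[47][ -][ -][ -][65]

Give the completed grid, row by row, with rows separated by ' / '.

8 50 32 74 41 / 59 26 68 35 17 / 20 77 44 11 53 / 71 38 5 62 29 / 47 14 56 23 65

Anti-diagonal is already complete: 41 + 35 + 44 + 38 + 47 = 205, so that is the magic constant.
Row 4 needs 205; the known cells sum to 134, so (4,1) = 71.
Using column 1: 59 + 20 + 71 + 47 + ? → (1,1) = 205 − 197 = 8.
From column 3, 205 − (32 + 68 + 44 + 5) gives (5,3) = 56.
From main diagonal, 205 − (8 + 44 + 62 + 65) gives (2,2) = 26.
Row 1 must total 205; the given cells sum to 131, so (1,4) = 74.
Row 2 must total 205; the given cells sum to 188, so (2,5) = 17.
Column 2 needs 205; the known cells sum to 191, so (5,2) = 14.
Using column 5: 41 + 17 + 29 + 65 + ? → (3,5) = 205 − 152 = 53.
Using row 3: 20 + 77 + 44 + 53 + ? → (3,4) = 205 − 194 = 11.
Using row 5: 47 + 14 + 56 + 65 + ? → (5,4) = 205 − 182 = 23.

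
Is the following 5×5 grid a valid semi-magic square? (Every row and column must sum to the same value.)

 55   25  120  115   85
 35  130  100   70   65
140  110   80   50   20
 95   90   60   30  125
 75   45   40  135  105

Row 1: 55 + 25 + 120 + 115 + 85 = 400.
Row 2: 35 + 130 + 100 + 70 + 65 = 400.
Row 3: 140 + 110 + 80 + 50 + 20 = 400.
Row 4: 95 + 90 + 60 + 30 + 125 = 400.
Row 5: 75 + 45 + 40 + 135 + 105 = 400.
Column 1: 55 + 35 + 140 + 95 + 75 = 400.
Column 2: 25 + 130 + 110 + 90 + 45 = 400.
Column 3: 120 + 100 + 80 + 60 + 40 = 400.
Column 4: 115 + 70 + 50 + 30 + 135 = 400.
Column 5: 85 + 65 + 20 + 125 + 105 = 400.
All lines sum to 400.

Yes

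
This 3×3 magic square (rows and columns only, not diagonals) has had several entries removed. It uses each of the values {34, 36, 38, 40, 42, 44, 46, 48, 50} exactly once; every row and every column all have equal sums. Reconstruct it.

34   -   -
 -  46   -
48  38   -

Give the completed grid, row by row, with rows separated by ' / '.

34 42 50 / 44 46 36 / 48 38 40

The 9 entries sum to 378, so each line sums to 378/3 = 126.
The remaining cell in row 3 is (3,3) = 126 − 86 = 40.
The remaining cell in column 1 is (2,1) = 126 − 82 = 44.
From column 2, 126 − (46 + 38) gives (1,2) = 42.
Row 1 needs 126; the known cells sum to 76, so (1,3) = 50.
The remaining cell in row 2 is (2,3) = 126 − 90 = 36.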